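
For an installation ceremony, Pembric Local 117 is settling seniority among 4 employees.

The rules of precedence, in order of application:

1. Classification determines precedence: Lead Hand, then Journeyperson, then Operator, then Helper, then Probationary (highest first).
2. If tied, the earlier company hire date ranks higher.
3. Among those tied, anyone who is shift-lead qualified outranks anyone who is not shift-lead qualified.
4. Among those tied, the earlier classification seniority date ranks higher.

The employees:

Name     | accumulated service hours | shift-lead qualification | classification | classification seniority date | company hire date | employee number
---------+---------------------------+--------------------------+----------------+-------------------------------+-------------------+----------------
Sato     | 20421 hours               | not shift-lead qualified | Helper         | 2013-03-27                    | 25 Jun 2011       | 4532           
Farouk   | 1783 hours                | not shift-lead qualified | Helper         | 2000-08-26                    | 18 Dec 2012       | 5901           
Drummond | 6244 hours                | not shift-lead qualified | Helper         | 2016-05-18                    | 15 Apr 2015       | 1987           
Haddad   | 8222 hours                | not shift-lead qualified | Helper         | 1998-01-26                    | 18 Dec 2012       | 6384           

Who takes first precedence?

Sato

By classification: Sato, Haddad, Farouk and Drummond (Helper).
Among Sato, Haddad, Farouk and Drummond, by company hire date (earlier first): Sato (25 Jun 2011) before Haddad and Farouk (18 Dec 2012) before Drummond (15 Apr 2015).
Haddad and Farouk are each not shift-lead qualified, so the next rule applies.
Among Haddad and Farouk, by classification seniority date (earlier first): Haddad (1998-01-26) before Farouk (2000-08-26).
Order: Sato, Haddad, Farouk, Drummond.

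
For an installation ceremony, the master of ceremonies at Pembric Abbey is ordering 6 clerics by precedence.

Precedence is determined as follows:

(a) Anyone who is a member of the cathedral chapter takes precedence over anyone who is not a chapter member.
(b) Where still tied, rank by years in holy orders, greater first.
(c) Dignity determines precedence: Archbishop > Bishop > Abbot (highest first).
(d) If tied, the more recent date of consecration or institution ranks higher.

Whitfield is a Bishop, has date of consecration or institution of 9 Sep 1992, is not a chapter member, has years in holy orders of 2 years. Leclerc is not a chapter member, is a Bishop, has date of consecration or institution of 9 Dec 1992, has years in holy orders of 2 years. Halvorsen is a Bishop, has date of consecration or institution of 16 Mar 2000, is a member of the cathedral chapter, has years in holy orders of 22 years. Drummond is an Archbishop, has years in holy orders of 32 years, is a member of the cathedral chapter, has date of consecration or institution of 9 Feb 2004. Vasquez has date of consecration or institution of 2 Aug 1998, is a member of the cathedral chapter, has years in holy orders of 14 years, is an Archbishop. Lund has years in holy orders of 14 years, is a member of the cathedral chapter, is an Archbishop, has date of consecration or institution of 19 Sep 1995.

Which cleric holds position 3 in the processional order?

By the first rule: Drummond, Halvorsen, Vasquez and Lund (each a member of the cathedral chapter); then Leclerc and Whitfield (both not a chapter member).
Among Drummond, Halvorsen, Vasquez and Lund, by years in holy orders (higher first): Drummond (32 years) before Halvorsen (22 years) before Vasquez and Lund (14 years).
Vasquez and Lund are each Archbishop, so the next rule applies.
Among Vasquez and Lund, by date of consecration or institution (later first): Vasquez (2 Aug 1998) before Lund (19 Sep 1995).
Leclerc and Whitfield both have years in holy orders 2 years, so the next rule applies.
Leclerc and Whitfield are each Bishop, so the next rule applies.
Among Leclerc and Whitfield, by date of consecration or institution (later first): Leclerc (9 Dec 1992) before Whitfield (9 Sep 1992).
Order: Drummond, Halvorsen, Vasquez, Lund, Leclerc, Whitfield.

Vasquez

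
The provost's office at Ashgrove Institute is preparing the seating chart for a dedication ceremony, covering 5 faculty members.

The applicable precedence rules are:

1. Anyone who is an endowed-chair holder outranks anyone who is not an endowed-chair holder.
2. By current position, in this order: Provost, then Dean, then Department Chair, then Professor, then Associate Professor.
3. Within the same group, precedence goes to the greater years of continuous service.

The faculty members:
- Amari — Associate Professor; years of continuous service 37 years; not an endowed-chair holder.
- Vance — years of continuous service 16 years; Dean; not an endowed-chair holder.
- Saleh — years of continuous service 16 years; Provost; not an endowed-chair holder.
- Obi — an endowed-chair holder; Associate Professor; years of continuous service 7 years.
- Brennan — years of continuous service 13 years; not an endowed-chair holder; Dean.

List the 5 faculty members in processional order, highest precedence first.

By the first rule: Obi (an endowed-chair holder); then Saleh, Vance, Brennan and Amari (each not an endowed-chair holder).
Among Saleh, Vance, Brennan and Amari, by current position: Saleh (Provost) before Vance and Brennan (Dean) before Amari (Associate Professor).
Among Vance and Brennan, by years of continuous service (higher first): Vance (16 years) before Brennan (13 years).
Full order: Obi, Saleh, Vance, Brennan, Amari.

Obi, Saleh, Vance, Brennan, Amari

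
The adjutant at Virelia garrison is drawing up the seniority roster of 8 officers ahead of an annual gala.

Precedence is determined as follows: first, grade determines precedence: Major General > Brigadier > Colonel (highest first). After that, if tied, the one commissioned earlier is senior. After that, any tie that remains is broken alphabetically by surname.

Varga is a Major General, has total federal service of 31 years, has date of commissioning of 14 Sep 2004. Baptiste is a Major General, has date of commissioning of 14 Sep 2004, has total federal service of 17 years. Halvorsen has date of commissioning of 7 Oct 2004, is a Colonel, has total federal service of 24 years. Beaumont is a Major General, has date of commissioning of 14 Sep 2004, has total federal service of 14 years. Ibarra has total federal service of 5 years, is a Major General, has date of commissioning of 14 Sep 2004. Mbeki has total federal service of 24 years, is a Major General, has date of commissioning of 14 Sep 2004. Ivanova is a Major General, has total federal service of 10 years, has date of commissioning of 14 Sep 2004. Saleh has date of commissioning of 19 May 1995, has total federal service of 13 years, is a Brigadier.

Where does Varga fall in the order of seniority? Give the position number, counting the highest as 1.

By grade: Baptiste, Beaumont, Ibarra, Ivanova, Mbeki and Varga (Major General); then Saleh (Brigadier); then Halvorsen (Colonel).
Baptiste, Beaumont, Ibarra, Ivanova, Mbeki and Varga all have date of commissioning 14 Sep 2004, so the next rule applies.
Among Baptiste, Beaumont, Ibarra, Ivanova, Mbeki and Varga, alphabetically by surname: Baptiste before Beaumont before Ibarra before Ivanova before Mbeki before Varga.
Order: Baptiste, Beaumont, Ibarra, Ivanova, Mbeki, Varga, Saleh, Halvorsen. So position 6.

6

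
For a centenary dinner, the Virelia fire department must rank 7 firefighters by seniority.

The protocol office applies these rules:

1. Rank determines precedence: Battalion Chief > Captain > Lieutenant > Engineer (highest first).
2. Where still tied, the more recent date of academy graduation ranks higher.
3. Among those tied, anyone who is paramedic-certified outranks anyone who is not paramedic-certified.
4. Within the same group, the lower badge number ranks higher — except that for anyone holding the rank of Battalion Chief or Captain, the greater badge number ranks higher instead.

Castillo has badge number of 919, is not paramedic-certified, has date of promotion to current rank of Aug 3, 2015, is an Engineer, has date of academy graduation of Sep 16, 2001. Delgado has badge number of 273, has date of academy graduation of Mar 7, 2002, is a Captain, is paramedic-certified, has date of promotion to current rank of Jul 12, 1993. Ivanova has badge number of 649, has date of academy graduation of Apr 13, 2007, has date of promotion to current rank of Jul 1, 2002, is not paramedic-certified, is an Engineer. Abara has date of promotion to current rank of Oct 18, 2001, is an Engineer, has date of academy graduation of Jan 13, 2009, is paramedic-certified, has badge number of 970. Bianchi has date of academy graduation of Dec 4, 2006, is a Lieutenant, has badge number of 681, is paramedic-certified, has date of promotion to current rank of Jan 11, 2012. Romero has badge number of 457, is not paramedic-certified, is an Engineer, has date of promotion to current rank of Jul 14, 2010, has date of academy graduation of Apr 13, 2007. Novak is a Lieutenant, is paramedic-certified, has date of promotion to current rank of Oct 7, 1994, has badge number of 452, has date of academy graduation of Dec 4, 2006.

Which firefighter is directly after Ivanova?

Castillo

By rank: Delgado (Captain); then Novak and Bianchi (Lieutenant); then Abara, Romero, Ivanova and Castillo (Engineer).
Novak and Bianchi both have date of academy graduation Dec 4, 2006, so the next rule applies.
Novak and Bianchi are each paramedic-certified, so the next rule applies.
Among Novak and Bianchi, by badge number (lower first): Novak (452) before Bianchi (681).
Among Abara, Romero, Ivanova and Castillo, by date of academy graduation (later first): Abara (Jan 13, 2009) before Romero and Ivanova (Apr 13, 2007) before Castillo (Sep 16, 2001).
Romero and Ivanova are each not paramedic-certified, so the next rule applies.
Among Romero and Ivanova, by badge number (lower first): Romero (457) before Ivanova (649).
Order: Delgado, Novak, Bianchi, Abara, Romero, Ivanova, Castillo.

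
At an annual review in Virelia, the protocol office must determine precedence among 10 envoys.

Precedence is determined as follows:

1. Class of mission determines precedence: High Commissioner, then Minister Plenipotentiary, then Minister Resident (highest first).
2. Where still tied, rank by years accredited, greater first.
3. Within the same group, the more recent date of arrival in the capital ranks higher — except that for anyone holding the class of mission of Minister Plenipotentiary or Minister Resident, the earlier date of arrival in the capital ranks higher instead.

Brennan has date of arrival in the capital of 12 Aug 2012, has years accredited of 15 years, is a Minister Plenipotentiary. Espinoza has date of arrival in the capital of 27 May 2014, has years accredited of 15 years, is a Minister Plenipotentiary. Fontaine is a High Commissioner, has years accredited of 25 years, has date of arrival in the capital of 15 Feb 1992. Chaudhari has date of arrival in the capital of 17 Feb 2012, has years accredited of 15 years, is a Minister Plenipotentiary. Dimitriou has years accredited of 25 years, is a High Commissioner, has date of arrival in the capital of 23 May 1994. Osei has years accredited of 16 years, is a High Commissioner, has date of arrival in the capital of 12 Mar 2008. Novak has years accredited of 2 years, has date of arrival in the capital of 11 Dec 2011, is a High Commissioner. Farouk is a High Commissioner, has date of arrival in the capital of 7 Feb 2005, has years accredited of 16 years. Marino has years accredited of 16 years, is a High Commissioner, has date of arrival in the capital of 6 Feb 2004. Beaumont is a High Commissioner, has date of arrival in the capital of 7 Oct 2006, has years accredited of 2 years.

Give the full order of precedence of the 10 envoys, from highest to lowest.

Dimitriou, Fontaine, Osei, Farouk, Marino, Novak, Beaumont, Chaudhari, Brennan, Espinoza

By class of mission: Dimitriou, Fontaine, Osei, Farouk, Marino, Novak and Beaumont (High Commissioner); then Chaudhari, Brennan and Espinoza (Minister Plenipotentiary).
Among Dimitriou, Fontaine, Osei, Farouk, Marino, Novak and Beaumont, by years accredited (higher first): Dimitriou and Fontaine (25 years) before Osei, Farouk and Marino (16 years) before Novak and Beaumont (2 years).
Among Dimitriou and Fontaine, by date of arrival in the capital (later first): Dimitriou (23 May 1994) before Fontaine (15 Feb 1992).
Among Osei, Farouk and Marino, by date of arrival in the capital (later first): Osei (12 Mar 2008) before Farouk (7 Feb 2005) before Marino (6 Feb 2004).
Among Novak and Beaumont, by date of arrival in the capital (later first): Novak (11 Dec 2011) before Beaumont (7 Oct 2006).
Chaudhari, Brennan and Espinoza all have years accredited 15 years, so the next rule applies.
Among Chaudhari, Brennan and Espinoza, by date of arrival in the capital (earlier first) (reversed rule for this group): Chaudhari (17 Feb 2012) before Brennan (12 Aug 2012) before Espinoza (27 May 2014).
Full order: Dimitriou, Fontaine, Osei, Farouk, Marino, Novak, Beaumont, Chaudhari, Brennan, Espinoza.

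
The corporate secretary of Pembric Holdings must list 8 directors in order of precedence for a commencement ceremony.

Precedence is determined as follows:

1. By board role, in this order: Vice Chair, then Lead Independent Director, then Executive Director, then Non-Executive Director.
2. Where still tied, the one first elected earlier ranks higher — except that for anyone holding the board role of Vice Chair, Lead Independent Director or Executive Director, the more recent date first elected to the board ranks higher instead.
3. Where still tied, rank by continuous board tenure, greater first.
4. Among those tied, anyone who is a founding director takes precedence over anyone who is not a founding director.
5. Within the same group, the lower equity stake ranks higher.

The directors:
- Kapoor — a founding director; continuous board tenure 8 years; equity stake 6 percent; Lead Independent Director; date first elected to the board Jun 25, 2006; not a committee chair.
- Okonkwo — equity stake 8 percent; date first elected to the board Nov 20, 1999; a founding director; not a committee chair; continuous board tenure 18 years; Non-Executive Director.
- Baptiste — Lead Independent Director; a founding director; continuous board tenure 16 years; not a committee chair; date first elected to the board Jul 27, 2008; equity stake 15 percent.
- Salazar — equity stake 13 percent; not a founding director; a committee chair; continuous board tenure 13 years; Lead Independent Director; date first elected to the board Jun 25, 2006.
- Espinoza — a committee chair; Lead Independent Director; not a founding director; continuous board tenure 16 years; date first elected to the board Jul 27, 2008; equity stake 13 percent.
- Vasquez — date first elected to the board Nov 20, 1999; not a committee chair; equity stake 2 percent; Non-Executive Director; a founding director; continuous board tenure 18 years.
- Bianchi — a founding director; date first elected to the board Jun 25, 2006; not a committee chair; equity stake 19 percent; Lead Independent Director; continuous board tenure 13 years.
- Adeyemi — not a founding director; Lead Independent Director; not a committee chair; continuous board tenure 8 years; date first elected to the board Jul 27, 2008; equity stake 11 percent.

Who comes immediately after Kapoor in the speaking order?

Vasquez

By board role: Baptiste, Espinoza, Adeyemi, Bianchi, Salazar and Kapoor (Lead Independent Director); then Vasquez and Okonkwo (Non-Executive Director).
Among Baptiste, Espinoza, Adeyemi, Bianchi, Salazar and Kapoor, by date first elected to the board (later first) (reversed rule for this group): Baptiste, Espinoza and Adeyemi (Jul 27, 2008) before Bianchi, Salazar and Kapoor (Jun 25, 2006).
Among Baptiste, Espinoza and Adeyemi, by continuous board tenure (higher first): Baptiste and Espinoza (16 years) before Adeyemi (8 years).
Among Baptiste and Espinoza, a founding director before not a founding director: Baptiste (a founding director) before Espinoza (not a founding director).
Among Bianchi, Salazar and Kapoor, by continuous board tenure (higher first): Bianchi and Salazar (13 years) before Kapoor (8 years).
Among Bianchi and Salazar, a founding director before not a founding director: Bianchi (a founding director) before Salazar (not a founding director).
Vasquez and Okonkwo both have date first elected to the board Nov 20, 1999, so the next rule applies.
Vasquez and Okonkwo both have continuous board tenure 18 years, so the next rule applies.
Vasquez and Okonkwo are each a founding director, so the next rule applies.
Among Vasquez and Okonkwo, by equity stake (lower first): Vasquez (2 percent) before Okonkwo (8 percent).
Order: Baptiste, Espinoza, Adeyemi, Bianchi, Salazar, Kapoor, Vasquez, Okonkwo.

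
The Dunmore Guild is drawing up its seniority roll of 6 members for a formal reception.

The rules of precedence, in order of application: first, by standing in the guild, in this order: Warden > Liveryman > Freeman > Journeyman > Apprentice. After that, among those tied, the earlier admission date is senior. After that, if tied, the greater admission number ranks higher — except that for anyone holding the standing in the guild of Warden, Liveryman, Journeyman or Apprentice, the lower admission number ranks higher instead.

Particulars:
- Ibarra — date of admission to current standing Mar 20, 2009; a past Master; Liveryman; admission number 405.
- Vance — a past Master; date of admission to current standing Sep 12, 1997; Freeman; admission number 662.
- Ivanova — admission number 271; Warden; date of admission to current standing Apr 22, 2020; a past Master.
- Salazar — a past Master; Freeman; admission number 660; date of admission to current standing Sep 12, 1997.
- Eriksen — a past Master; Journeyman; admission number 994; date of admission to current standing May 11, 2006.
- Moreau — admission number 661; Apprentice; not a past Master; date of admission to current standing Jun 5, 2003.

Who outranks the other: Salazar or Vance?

Vance

By standing in the guild: Ivanova (Warden); then Ibarra (Liveryman); then Vance and Salazar (Freeman); then Eriksen (Journeyman); then Moreau (Apprentice).
Vance and Salazar both have date of admission to current standing Sep 12, 1997, so the next rule applies.
Among Vance and Salazar, by admission number (higher first): Vance (662) before Salazar (660).
So Vance takes precedence.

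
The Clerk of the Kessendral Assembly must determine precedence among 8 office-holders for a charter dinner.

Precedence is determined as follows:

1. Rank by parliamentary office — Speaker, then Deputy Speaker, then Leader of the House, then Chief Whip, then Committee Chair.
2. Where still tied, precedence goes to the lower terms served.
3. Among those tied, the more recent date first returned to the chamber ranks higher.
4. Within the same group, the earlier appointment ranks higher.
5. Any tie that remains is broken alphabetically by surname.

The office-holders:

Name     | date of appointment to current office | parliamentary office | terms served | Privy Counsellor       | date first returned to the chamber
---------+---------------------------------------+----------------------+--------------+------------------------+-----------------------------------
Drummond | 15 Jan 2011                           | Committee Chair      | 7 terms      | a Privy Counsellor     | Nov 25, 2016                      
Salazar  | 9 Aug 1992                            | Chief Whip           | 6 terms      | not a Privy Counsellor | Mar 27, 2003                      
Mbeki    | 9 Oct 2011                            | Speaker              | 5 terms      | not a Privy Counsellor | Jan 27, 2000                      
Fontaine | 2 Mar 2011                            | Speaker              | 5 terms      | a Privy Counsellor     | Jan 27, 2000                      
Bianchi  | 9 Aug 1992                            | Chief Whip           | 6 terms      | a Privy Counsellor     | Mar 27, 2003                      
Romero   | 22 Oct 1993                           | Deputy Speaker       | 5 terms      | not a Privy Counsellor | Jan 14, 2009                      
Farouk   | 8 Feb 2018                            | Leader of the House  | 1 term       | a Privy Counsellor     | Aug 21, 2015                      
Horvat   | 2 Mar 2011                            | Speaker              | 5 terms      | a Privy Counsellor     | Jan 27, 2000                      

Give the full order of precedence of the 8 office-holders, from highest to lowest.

Fontaine, Horvat, Mbeki, Romero, Farouk, Bianchi, Salazar, Drummond

By parliamentary office: Fontaine, Horvat and Mbeki (Speaker); then Romero (Deputy Speaker); then Farouk (Leader of the House); then Bianchi and Salazar (Chief Whip); then Drummond (Committee Chair).
Fontaine, Horvat and Mbeki all have terms served 5 terms, so the next rule applies.
Fontaine, Horvat and Mbeki all have date first returned to the chamber Jan 27, 2000, so the next rule applies.
Among Fontaine, Horvat and Mbeki, by date of appointment to current office (earlier first): Fontaine and Horvat (2 Mar 2011) before Mbeki (9 Oct 2011).
Among Fontaine and Horvat, alphabetically by surname: Fontaine before Horvat.
Bianchi and Salazar both have terms served 6 terms, so the next rule applies.
Bianchi and Salazar both have date first returned to the chamber Mar 27, 2003, so the next rule applies.
Bianchi and Salazar both have date of appointment to current office 9 Aug 1992, so the next rule applies.
Among Bianchi and Salazar, alphabetically by surname: Bianchi before Salazar.
Full order: Fontaine, Horvat, Mbeki, Romero, Farouk, Bianchi, Salazar, Drummond.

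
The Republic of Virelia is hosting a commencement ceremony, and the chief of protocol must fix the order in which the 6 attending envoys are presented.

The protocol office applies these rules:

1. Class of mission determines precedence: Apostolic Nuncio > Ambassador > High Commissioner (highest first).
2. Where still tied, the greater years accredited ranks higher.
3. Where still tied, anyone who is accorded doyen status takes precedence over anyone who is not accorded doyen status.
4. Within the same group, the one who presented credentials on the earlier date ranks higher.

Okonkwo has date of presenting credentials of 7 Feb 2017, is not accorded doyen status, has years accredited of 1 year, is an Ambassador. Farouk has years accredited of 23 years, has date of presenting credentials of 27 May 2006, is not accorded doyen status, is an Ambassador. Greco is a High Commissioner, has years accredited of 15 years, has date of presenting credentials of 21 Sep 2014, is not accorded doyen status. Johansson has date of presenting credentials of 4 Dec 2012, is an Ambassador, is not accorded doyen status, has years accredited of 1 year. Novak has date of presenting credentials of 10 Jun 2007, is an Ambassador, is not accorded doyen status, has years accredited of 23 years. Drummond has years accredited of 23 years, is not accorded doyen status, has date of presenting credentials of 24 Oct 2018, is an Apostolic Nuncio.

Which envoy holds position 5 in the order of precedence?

Okonkwo

By class of mission: Drummond (Apostolic Nuncio); then Farouk, Novak, Johansson and Okonkwo (Ambassador); then Greco (High Commissioner).
Among Farouk, Novak, Johansson and Okonkwo, by years accredited (higher first): Farouk and Novak (23 years) before Johansson and Okonkwo (1 year).
Farouk and Novak are each not accorded doyen status, so the next rule applies.
Among Farouk and Novak, by date of presenting credentials (earlier first): Farouk (27 May 2006) before Novak (10 Jun 2007).
Johansson and Okonkwo are each not accorded doyen status, so the next rule applies.
Among Johansson and Okonkwo, by date of presenting credentials (earlier first): Johansson (4 Dec 2012) before Okonkwo (7 Feb 2017).
Order: Drummond, Farouk, Novak, Johansson, Okonkwo, Greco.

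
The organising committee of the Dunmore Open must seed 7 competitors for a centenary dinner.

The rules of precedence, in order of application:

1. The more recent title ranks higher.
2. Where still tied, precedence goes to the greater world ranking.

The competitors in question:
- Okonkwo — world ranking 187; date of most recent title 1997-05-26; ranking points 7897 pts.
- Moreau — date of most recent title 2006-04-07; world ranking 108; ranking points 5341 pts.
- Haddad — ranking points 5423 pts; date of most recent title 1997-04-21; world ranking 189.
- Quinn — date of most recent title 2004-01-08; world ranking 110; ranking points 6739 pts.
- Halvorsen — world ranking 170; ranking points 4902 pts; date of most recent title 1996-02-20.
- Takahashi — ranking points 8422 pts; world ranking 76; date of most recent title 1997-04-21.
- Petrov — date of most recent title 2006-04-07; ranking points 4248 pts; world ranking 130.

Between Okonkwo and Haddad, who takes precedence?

By date of most recent title (later first): Petrov and Moreau (both 2006-04-07); then Quinn (2004-01-08); then Okonkwo (1997-05-26); then Haddad and Takahashi (both 1997-04-21); then Halvorsen (1996-02-20).
Among Petrov and Moreau, by world ranking (higher first): Petrov (130) before Moreau (108).
Among Haddad and Takahashi, by world ranking (higher first): Haddad (189) before Takahashi (76).
So Okonkwo takes precedence.

Okonkwo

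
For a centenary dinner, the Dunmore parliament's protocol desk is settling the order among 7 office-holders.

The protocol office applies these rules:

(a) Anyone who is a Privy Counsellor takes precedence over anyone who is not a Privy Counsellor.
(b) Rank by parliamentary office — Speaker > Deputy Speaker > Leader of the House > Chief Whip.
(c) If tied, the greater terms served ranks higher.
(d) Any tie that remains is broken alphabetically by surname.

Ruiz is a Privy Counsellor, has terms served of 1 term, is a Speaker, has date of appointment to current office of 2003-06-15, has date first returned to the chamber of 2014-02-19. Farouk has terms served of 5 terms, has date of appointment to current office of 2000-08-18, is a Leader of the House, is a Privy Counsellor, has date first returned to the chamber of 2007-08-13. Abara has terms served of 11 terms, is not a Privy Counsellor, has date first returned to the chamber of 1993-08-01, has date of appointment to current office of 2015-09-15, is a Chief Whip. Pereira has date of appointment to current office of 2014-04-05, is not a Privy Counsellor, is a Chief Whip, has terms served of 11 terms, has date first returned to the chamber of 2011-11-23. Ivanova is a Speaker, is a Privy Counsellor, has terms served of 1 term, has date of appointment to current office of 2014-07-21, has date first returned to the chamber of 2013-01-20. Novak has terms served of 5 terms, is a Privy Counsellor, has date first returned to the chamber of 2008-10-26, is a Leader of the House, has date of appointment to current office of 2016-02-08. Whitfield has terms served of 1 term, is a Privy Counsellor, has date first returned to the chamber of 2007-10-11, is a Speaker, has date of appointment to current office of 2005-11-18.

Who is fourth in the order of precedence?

By the first rule: Ivanova, Ruiz, Whitfield, Farouk and Novak (each a Privy Counsellor); then Abara and Pereira (both not a Privy Counsellor).
Among Ivanova, Ruiz, Whitfield, Farouk and Novak, by parliamentary office: Ivanova, Ruiz and Whitfield (Speaker) before Farouk and Novak (Leader of the House).
Ivanova, Ruiz and Whitfield all have terms served 1 term, so the next rule applies.
Among Ivanova, Ruiz and Whitfield, alphabetically by surname: Ivanova before Ruiz before Whitfield.
Farouk and Novak both have terms served 5 terms, so the next rule applies.
Among Farouk and Novak, alphabetically by surname: Farouk before Novak.
Abara and Pereira are each Chief Whip, so the next rule applies.
Abara and Pereira both have terms served 11 terms, so the next rule applies.
Among Abara and Pereira, alphabetically by surname: Abara before Pereira.
Order: Ivanova, Ruiz, Whitfield, Farouk, Novak, Abara, Pereira.

Farouk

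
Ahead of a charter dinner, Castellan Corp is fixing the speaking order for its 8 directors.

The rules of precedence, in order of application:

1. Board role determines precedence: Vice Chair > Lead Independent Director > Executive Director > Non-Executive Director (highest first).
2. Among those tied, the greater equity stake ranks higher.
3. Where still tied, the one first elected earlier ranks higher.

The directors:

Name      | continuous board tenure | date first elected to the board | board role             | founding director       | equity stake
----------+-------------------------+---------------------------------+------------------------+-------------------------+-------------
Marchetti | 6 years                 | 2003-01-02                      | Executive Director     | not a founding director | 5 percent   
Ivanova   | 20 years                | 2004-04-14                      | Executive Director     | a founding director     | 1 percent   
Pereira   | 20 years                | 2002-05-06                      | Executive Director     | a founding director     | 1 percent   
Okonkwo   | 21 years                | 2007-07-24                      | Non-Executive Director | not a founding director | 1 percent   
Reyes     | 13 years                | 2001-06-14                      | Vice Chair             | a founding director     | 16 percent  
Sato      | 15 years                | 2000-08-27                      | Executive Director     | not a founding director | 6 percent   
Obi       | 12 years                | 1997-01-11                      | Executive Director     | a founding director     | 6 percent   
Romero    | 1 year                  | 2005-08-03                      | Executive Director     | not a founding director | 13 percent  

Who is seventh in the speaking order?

Ivanova

By board role: Reyes (Vice Chair); then Romero, Obi, Sato, Marchetti, Pereira and Ivanova (Executive Director); then Okonkwo (Non-Executive Director).
Among Romero, Obi, Sato, Marchetti, Pereira and Ivanova, by equity stake (higher first): Romero (13 percent) before Obi and Sato (6 percent) before Marchetti (5 percent) before Pereira and Ivanova (1 percent).
Among Obi and Sato, by date first elected to the board (earlier first): Obi (1997-01-11) before Sato (2000-08-27).
Among Pereira and Ivanova, by date first elected to the board (earlier first): Pereira (2002-05-06) before Ivanova (2004-04-14).
Order: Reyes, Romero, Obi, Sato, Marchetti, Pereira, Ivanova, Okonkwo.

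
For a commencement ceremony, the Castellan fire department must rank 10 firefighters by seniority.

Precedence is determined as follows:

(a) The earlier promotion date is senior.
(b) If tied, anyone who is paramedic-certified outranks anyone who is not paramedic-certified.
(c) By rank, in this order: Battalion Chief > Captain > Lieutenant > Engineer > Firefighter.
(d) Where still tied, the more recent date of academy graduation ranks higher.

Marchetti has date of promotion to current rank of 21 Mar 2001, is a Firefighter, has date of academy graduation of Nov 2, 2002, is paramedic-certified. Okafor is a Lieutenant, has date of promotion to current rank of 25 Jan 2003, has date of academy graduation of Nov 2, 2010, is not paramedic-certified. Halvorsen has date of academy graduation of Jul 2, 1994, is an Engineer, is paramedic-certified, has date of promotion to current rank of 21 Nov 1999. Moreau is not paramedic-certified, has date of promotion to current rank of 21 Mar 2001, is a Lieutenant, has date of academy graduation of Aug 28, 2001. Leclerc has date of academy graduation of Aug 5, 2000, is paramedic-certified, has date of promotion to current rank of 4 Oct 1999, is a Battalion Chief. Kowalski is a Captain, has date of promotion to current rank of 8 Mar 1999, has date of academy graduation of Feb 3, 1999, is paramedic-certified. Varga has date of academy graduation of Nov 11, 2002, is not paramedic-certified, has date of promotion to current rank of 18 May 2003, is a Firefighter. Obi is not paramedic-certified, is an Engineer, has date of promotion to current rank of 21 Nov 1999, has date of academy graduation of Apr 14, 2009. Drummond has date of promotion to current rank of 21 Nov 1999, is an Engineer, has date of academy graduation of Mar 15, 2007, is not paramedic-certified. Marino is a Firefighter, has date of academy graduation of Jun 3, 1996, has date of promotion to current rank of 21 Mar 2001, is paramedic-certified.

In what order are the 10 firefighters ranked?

Kowalski, Leclerc, Halvorsen, Obi, Drummond, Marchetti, Marino, Moreau, Okafor, Varga

By date of promotion to current rank (earlier first): Kowalski (8 Mar 1999); then Leclerc (4 Oct 1999); then Halvorsen, Obi and Drummond (each 21 Nov 1999); then Marchetti, Marino and Moreau (each 21 Mar 2001); then Okafor (25 Jan 2003); then Varga (18 May 2003).
Among Halvorsen, Obi and Drummond, paramedic-certified before not paramedic-certified: Halvorsen (paramedic-certified) before Obi and Drummond (not paramedic-certified).
Obi and Drummond are each Engineer, so the next rule applies.
Among Obi and Drummond, by date of academy graduation (later first): Obi (Apr 14, 2009) before Drummond (Mar 15, 2007).
Among Marchetti, Marino and Moreau, paramedic-certified before not paramedic-certified: Marchetti and Marino (paramedic-certified) before Moreau (not paramedic-certified).
Marchetti and Marino are each Firefighter, so the next rule applies.
Among Marchetti and Marino, by date of academy graduation (later first): Marchetti (Nov 2, 2002) before Marino (Jun 3, 1996).
Full order: Kowalski, Leclerc, Halvorsen, Obi, Drummond, Marchetti, Marino, Moreau, Okafor, Varga.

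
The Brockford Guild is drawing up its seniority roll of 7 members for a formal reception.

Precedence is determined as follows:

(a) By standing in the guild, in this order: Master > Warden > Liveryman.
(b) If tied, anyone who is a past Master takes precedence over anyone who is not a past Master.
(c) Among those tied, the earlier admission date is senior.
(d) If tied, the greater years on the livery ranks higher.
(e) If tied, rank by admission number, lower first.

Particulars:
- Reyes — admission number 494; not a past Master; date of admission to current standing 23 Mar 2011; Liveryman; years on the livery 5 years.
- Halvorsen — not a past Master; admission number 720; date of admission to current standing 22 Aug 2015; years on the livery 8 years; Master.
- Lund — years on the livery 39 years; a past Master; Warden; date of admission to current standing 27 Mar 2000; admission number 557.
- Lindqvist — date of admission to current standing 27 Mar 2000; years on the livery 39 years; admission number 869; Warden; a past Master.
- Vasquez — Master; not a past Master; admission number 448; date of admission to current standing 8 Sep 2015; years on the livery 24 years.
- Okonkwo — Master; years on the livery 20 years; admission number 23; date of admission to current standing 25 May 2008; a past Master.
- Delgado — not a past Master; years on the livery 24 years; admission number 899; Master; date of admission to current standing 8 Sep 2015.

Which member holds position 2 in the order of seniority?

Halvorsen

By standing in the guild: Okonkwo, Halvorsen, Vasquez and Delgado (Master); then Lund and Lindqvist (Warden); then Reyes (Liveryman).
Among Okonkwo, Halvorsen, Vasquez and Delgado, a past Master before not a past Master: Okonkwo (a past Master) before Halvorsen, Vasquez and Delgado (not a past Master).
Among Halvorsen, Vasquez and Delgado, by date of admission to current standing (earlier first): Halvorsen (22 Aug 2015) before Vasquez and Delgado (8 Sep 2015).
Vasquez and Delgado both have years on the livery 24 years, so the next rule applies.
Among Vasquez and Delgado, by admission number (lower first): Vasquez (448) before Delgado (899).
Lund and Lindqvist are each a past Master, so the next rule applies.
Lund and Lindqvist both have date of admission to current standing 27 Mar 2000, so the next rule applies.
Lund and Lindqvist both have years on the livery 39 years, so the next rule applies.
Among Lund and Lindqvist, by admission number (lower first): Lund (557) before Lindqvist (869).
Order: Okonkwo, Halvorsen, Vasquez, Delgado, Lund, Lindqvist, Reyes.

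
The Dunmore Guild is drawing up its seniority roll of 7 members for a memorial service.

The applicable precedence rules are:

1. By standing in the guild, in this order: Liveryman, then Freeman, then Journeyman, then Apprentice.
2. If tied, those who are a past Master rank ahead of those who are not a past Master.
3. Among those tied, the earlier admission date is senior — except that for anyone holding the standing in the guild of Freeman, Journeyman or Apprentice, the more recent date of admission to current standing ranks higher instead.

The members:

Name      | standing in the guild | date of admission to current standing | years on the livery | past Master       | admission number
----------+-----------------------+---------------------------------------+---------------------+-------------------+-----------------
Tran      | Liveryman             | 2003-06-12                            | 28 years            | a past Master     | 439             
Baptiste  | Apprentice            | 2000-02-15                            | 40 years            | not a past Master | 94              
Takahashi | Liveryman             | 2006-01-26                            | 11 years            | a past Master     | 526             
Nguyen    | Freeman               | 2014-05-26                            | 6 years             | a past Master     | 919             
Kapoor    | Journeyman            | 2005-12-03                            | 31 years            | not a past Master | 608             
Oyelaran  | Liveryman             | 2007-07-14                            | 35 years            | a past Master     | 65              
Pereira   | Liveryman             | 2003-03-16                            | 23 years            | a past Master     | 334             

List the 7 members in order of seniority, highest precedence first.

By standing in the guild: Pereira, Tran, Takahashi and Oyelaran (Liveryman); then Nguyen (Freeman); then Kapoor (Journeyman); then Baptiste (Apprentice).
Pereira, Tran, Takahashi and Oyelaran are each a past Master, so the next rule applies.
Among Pereira, Tran, Takahashi and Oyelaran, by date of admission to current standing (earlier first): Pereira (2003-03-16) before Tran (2003-06-12) before Takahashi (2006-01-26) before Oyelaran (2007-07-14).
Full order: Pereira, Tran, Takahashi, Oyelaran, Nguyen, Kapoor, Baptiste.

Pereira, Tran, Takahashi, Oyelaran, Nguyen, Kapoor, Baptiste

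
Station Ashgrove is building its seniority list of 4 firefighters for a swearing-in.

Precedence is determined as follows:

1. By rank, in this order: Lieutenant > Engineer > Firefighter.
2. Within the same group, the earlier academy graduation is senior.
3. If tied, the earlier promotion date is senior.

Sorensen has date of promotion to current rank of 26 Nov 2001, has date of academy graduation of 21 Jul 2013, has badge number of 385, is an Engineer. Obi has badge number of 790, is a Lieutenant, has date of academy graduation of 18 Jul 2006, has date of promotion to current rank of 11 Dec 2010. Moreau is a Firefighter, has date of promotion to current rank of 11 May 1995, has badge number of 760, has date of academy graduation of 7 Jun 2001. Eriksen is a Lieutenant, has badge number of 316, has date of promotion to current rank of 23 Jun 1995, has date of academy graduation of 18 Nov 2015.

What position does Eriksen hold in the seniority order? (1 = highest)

By rank: Obi and Eriksen (Lieutenant); then Sorensen (Engineer); then Moreau (Firefighter).
Among Obi and Eriksen, by date of academy graduation (earlier first): Obi (18 Jul 2006) before Eriksen (18 Nov 2015).
Order: Obi, Eriksen, Sorensen, Moreau. So position 2.

2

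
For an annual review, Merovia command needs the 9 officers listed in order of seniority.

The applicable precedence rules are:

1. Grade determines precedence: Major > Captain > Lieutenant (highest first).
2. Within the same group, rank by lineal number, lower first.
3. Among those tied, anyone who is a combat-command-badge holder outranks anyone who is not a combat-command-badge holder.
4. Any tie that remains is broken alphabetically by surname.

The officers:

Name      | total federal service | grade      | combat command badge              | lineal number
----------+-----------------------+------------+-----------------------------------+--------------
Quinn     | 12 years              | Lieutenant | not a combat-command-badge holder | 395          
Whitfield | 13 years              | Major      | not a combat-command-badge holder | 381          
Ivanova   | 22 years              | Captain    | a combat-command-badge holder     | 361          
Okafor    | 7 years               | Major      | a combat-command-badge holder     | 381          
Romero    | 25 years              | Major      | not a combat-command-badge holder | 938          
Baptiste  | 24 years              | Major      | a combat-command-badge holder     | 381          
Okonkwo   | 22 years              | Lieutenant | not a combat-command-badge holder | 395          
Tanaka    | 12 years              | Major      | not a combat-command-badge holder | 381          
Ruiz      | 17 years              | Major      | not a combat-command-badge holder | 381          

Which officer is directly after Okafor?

By grade: Baptiste, Okafor, Ruiz, Tanaka, Whitfield and Romero (Major); then Ivanova (Captain); then Okonkwo and Quinn (Lieutenant).
Among Baptiste, Okafor, Ruiz, Tanaka, Whitfield and Romero, by lineal number (lower first): Baptiste, Okafor, Ruiz, Tanaka and Whitfield (381) before Romero (938).
Among Baptiste, Okafor, Ruiz, Tanaka and Whitfield, a combat-command-badge holder before not a combat-command-badge holder: Baptiste and Okafor (a combat-command-badge holder) before Ruiz, Tanaka and Whitfield (not a combat-command-badge holder).
Among Baptiste and Okafor, alphabetically by surname: Baptiste before Okafor.
Among Ruiz, Tanaka and Whitfield, alphabetically by surname: Ruiz before Tanaka before Whitfield.
Okonkwo and Quinn both have lineal number 395, so the next rule applies.
Okonkwo and Quinn are each not a combat-command-badge holder, so the next rule applies.
Among Okonkwo and Quinn, alphabetically by surname: Okonkwo before Quinn.
Order: Baptiste, Okafor, Ruiz, Tanaka, Whitfield, Romero, Ivanova, Okonkwo, Quinn.

Ruiz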